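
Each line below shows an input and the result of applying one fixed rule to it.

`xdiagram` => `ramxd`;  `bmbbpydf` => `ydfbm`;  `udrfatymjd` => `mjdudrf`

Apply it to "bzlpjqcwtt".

Looking at the pairs, the operation is to move the last 3 characters to the front (rotate right by 3), then delete the last 3 characters.
Applying both steps to "bzlpjqcwtt": "wttbzlpjqc", then "wttbzlp".
(Check on "bmbbpydf": → "ydfbmbbp" → "ydfbm" ✓)

wttbzlp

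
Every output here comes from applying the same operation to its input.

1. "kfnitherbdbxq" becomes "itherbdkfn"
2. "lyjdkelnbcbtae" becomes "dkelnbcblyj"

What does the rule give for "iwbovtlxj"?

ovtiwb

Looking at the pairs, the operation is to delete the last 3 characters, then move the first 3 characters to the end (rotate left by 3).
For "iwbovtlxj" the result is "ovtiwb".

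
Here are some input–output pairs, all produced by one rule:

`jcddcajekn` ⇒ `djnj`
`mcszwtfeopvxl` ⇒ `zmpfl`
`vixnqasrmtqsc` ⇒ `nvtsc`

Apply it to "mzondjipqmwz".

Looking at the pairs, the operation is to keep one character in every 3, starting at position 1 (positions 1st, 4th, 7th, ...), then swap each adjacent pair of characters (1↔2, 3↔4, ...).
So "mzondjipqmwz" becomes "nmmi".

nmmi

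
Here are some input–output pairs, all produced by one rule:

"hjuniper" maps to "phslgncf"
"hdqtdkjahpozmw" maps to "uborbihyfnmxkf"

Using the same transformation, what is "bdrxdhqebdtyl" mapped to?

What's happening: shift every letter 2 places backward in the alphabet (wrapping around), then swap the first and last characters.
Working it through for "bdrxdhqebdtyl": intermediate "zbpvbfoczbrwj", final "jbpvbfoczbrwz".

jbpvbfoczbrwz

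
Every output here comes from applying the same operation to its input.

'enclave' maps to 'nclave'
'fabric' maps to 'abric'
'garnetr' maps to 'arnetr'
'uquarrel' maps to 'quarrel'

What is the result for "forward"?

orward

The rule is to delete the first character.
Doing the same to "forward": "orward".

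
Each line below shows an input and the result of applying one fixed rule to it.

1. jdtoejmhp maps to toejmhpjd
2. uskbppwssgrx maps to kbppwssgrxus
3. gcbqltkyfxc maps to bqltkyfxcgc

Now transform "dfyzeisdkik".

The transformation: move the first 2 characters to the end (rotate left by 2).
Doing the same to "dfyzeisdkik": "yzeisdkikdf".

yzeisdkikdf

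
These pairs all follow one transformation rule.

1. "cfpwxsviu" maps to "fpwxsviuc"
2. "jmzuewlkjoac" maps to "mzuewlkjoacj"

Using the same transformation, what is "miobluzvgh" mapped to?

Each output is the input with this applied: move the first character to the end.
Applying that to "miobluzvgh" gives "iobluzvghm".

iobluzvghm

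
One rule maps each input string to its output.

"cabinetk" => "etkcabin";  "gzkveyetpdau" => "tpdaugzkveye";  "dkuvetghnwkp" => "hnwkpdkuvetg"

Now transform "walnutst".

tstwalnu

The pattern: move the first character to the end, then swap the front and back halves of the string.
Applying that to "walnutst" gives "tstwalnu".
(Check on "cabinetk": → "abinetkc" → "etkcabin" ✓)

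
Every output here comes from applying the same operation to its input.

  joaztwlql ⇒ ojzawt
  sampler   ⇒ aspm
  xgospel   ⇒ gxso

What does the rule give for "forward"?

What's happening: delete the last 3 characters, then swap each adjacent pair of characters (1↔2, 3↔4, ...).
On "forward": the first step gives "forw", and the second then gives "ofwr".

ofwr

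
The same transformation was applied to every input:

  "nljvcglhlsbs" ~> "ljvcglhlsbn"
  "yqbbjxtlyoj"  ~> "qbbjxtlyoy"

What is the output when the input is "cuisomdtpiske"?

The transformation: delete the last character, then move the first character to the end.
Starting from "cuisomdtpiske": after the first operation, "cuisomdtpisk"; after the second, "uisomdtpiskc".

uisomdtpiskc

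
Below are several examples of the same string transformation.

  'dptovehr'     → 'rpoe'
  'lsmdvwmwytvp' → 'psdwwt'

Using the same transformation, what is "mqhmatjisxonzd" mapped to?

dqmtixn

In each case the input is transformed by: keep every other character starting from the second (positions 2nd, 4th, 6th, ...), then move the last character to the front.
"mqhmatjisxonzd" → "dqmtixn".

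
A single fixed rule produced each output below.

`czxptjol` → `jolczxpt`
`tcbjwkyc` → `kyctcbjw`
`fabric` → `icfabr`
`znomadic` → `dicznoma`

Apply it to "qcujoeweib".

Each output is the input with this applied: swap the front and back halves of the string, then move the first character to the end.
On "qcujoeweib": the first step gives "eweibqcujo", and the second then gives "weibqcujoe".
(Check on "tcbjwkyc": → "wkyctcbj" → "kyctcbjw" ✓)

weibqcujoe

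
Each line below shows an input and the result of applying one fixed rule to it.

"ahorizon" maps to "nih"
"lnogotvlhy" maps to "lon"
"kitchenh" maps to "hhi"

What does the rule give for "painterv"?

Each output is the input with this applied: keep one character in every 3, starting at position 2 (positions 2nd, 5th, 8th, ...), then reverse the string.
"painterv" → "atv" → "vta".

vta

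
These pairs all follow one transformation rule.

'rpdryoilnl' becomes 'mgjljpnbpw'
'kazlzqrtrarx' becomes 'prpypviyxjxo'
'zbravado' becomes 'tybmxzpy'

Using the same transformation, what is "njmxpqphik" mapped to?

onfgilhkvn

Each output is the input with this applied: shift every letter 2 places backward in the alphabet (wrapping around), then swap the front and back halves of the string.
For "njmxpqphik" the result is "onfgilhkvn".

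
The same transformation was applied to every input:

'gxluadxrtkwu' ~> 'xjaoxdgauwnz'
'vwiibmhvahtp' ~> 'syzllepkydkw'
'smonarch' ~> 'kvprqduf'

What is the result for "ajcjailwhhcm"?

Rule — move the last character to the front, then shift every letter 3 places forward in the alphabet (wrapping around).
Starting from "ajcjailwhhcm": after the first operation, "majcjailwhhc"; after the second, "pdmfmdlozkkf".

pdmfmdlozkkf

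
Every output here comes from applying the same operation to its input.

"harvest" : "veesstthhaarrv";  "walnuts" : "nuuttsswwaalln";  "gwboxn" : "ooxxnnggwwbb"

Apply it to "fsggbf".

ggbbffffssgg

Rule — double every character, then swap the front and back halves of the string.
For "fsggbf", step one produces "ffssggggbbff"; step two turns that into "ggbbffffssgg".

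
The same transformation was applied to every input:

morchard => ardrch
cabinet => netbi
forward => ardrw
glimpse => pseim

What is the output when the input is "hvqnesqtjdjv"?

What's happening: delete the first 2 characters, then move the last 3 characters to the front (rotate right by 3).
Starting from "hvqnesqtjdjv": after the first operation, "qnesqtjdjv"; after the second, "djvqnesqtj".

djvqnesqtj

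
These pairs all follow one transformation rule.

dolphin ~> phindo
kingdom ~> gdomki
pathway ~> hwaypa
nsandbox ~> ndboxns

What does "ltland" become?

What's happening: move the first 2 characters to the end (rotate left by 2), then delete the first character.
On "ltland": the first step gives "landlt", and the second then gives "andlt".

andlt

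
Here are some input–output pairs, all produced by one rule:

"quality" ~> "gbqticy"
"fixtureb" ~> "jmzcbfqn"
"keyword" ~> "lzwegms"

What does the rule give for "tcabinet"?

bmvqjikb

Each output is the input with this applied: shift every letter 8 places forward in the alphabet (wrapping around), then reverse the string.
Working it through for "tcabinet": intermediate "bkijqvmb", final "bmvqjikb".
(Check on "keyword": → "smgewzl" → "lzwegms" ✓)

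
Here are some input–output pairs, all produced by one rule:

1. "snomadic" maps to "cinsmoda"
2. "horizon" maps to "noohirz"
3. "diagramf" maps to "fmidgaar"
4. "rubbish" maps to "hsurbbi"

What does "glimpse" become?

eslgmip

Rule — move the last 2 characters to the front (rotate right by 2), then swap each adjacent pair of characters (1↔2, 3↔4, ...).
Applying both steps to "glimpse": "seglimp", then "eslgmip".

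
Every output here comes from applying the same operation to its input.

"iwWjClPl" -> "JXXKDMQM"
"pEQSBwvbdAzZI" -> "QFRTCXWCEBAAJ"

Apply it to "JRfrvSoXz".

KSGSWTPYA

Looking at the pairs, the operation is to shift every letter 1 place forward in the alphabet (wrapping around), then convert every letter to uppercase.
Applying both steps to "JRfrvSoXz": "KSgswTpYa", then "KSGSWTPYA".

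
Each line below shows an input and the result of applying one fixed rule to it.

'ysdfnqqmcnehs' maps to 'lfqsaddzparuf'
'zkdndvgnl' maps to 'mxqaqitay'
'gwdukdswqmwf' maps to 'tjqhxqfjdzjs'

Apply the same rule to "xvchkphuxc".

The pattern: shift every letter 13 places forward in the alphabet (wrapping around) — i.e. ROT13.
So "xvchkphuxc" becomes "kipuxcuhkp".

kipuxcuhkp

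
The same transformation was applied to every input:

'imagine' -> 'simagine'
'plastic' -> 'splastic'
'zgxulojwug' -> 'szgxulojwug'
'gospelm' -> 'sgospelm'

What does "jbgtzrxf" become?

sjbgtzrxf

Looking at the pairs, the operation is to prepend "s".
On "jbgtzrxf" that produces "sjbgtzrxf".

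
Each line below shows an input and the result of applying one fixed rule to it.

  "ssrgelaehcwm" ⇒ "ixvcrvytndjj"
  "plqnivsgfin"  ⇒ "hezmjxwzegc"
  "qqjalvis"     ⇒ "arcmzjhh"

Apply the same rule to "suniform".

Looking at the pairs, the operation is to move the first 2 characters to the end (rotate left by 2), then shift every letter 9 places backward in the alphabet (wrapping around).
"suniform" → "niformsu" → "ezwfidjl".
(Check on "ssrgelaehcwm": → "rgelaehcwmss" → "ixvcrvytndjj" ✓)

ezwfidjl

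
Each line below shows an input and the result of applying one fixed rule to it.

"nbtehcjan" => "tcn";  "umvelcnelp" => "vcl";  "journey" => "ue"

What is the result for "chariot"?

Looking at the pairs, the operation is to keep one character in every 3, starting at position 3 (positions 3rd, 6th, 9th, ...).
For "chariot" the result is "ao".

ao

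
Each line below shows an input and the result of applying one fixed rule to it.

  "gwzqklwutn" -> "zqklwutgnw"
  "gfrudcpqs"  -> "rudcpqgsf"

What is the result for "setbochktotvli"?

Rule — swap the first and last characters, then move the first 2 characters to the end (rotate left by 2).
Applying both steps to "setbochktotvli": "ietbochktotvls", then "tbochktotvlsie".
(Check on "gfrudcpqs": → "sfrudcpqg" → "rudcpqgsf" ✓)

tbochktotvlsie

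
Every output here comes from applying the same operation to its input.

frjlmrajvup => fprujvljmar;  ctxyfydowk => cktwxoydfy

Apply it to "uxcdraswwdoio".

Rule — take characters alternately from the front and the back (1st, last, 2nd, 2nd-last, ...).
For "uxcdraswwdoio" the result is "uoxicoddrwaws".

uoxicoddrwaws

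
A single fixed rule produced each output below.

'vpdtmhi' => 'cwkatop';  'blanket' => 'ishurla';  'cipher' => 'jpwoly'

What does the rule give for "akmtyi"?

hrtafp

The pattern: shift every letter 7 places forward in the alphabet (wrapping around).
On "akmtyi" that produces "hrtafp".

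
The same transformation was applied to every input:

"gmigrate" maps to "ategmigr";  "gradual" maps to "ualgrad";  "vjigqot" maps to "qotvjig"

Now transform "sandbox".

What's happening: move the last 3 characters to the front (rotate right by 3).
So "sandbox" becomes "boxsand".

boxsand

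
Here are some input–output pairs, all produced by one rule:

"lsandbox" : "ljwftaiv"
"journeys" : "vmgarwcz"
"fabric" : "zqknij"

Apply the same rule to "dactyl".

bgtlik

In each case the input is transformed by: swap the front and back halves of the string, then shift every letter 8 places forward in the alphabet (wrapping around).
For "dactyl", step one produces "tyldac"; step two turns that into "bgtlik".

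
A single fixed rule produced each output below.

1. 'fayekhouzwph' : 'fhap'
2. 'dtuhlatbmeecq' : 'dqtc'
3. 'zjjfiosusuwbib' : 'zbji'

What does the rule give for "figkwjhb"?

fbih

Each output is the input with this applied: take characters alternately from the front and the back (1st, last, 2nd, 2nd-last, ...), then keep only the first 4 characters.
"figkwjhb" → "fbih".
(Check on "dtuhlatbmeecq": → "dqtcuehelmabt" → "dqtc" ✓)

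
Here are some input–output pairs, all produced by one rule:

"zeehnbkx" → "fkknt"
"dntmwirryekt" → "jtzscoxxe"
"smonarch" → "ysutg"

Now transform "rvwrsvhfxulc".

xbcxybnld

The rule is to shift every letter 6 places forward in the alphabet (wrapping around), then delete the last 3 characters.
Applying both steps to "rvwrsvhfxulc": "xbcxybnldari", then "xbcxybnld".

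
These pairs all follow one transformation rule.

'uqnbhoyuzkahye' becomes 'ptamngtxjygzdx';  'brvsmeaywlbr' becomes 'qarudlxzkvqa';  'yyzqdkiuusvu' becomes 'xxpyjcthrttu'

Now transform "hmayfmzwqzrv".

lgxzlevyypuq

Rule — shift every letter 1 place backward in the alphabet (wrapping around), then swap each adjacent pair of characters (1↔2, 3↔4, ...).
Working it through for "hmayfmzwqzrv": intermediate "glzxelyvpyqu", final "lgxzlevyypuq".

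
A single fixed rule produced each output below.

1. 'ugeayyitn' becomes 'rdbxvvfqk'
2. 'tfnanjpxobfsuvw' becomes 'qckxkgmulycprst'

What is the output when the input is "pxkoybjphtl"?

What's happening: shift every letter 3 places backward in the alphabet (wrapping around).
Doing the same to "pxkoybjphtl": "muhlvygmeqi".

muhlvygmeqi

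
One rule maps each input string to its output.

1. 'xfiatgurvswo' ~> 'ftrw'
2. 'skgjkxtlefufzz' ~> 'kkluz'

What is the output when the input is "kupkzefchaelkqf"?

uzceq

Each output is the input with this applied: keep one character in every 3, starting at position 2 (positions 2nd, 5th, 8th, ...).
Doing the same to "kupkzefchaelkqf": "uzceq".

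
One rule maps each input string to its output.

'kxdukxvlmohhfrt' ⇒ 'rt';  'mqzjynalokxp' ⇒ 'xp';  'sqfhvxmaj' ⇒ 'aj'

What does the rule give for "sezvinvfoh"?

oh

What's happening: keep only the last 2 characters.
Doing the same to "sezvinvfoh": "oh".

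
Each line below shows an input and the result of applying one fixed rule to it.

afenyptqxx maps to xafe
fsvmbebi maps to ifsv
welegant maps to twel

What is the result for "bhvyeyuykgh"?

hbhv

What's happening: move the first 3 characters to the end (rotate left by 3), then keep only the last 4 characters.
For "bhvyeyuykgh" the result is "hbhv".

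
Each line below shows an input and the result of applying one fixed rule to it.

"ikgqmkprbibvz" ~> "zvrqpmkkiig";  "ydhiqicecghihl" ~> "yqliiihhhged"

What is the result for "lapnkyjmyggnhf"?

What's happening: sort the characters into reverse alphabetical order, then delete the last 2 characters.
On "lapnkyjmyggnhf": the first step gives "yypnnmlkjhggfa", and the second then gives "yypnnmlkjhgg".

yypnnmlkjhgg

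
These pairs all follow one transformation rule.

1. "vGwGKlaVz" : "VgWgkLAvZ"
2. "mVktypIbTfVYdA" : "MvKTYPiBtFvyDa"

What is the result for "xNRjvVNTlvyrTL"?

XnrJVvntLVYRtl

Rule — flip the case of every letter.
On "xNRjvVNTlvyrTL" that produces "XnrJVvntLVYRtl".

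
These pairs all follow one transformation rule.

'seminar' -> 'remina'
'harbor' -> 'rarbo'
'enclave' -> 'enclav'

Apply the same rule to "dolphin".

nolphi

What's happening: delete the first character, then move the last character to the front.
"dolphin" → "nolphi".
(Check on "enclave": → "nclave" → "enclav" ✓)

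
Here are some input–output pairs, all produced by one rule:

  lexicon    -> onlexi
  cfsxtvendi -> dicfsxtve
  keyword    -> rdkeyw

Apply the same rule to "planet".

The rule is to move the last 3 characters to the front (rotate right by 3), then delete the first character.
Starting from "planet": after the first operation, "netpla"; after the second, "etpla".
(Check on "cfsxtvendi": → "ndicfsxtve" → "dicfsxtve" ✓)

etpla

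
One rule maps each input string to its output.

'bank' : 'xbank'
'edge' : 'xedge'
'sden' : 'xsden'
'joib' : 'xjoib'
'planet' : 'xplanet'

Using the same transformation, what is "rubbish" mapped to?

What's happening: prepend "x".
So "rubbish" becomes "xrubbish".

xrubbish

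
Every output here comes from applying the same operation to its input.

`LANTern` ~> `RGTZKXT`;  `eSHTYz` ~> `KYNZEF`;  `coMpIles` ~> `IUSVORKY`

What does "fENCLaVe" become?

LKTIRGBK

In each case the input is transformed by: shift every letter 6 places forward in the alphabet (wrapping around), then convert every letter to uppercase.
On "fENCLaVe" that produces "LKTIRGBK".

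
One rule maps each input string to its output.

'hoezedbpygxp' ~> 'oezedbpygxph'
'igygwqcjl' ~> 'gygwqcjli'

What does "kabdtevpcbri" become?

The transformation: move the first character to the end.
Doing the same to "kabdtevpcbri": "abdtevpcbrik".

abdtevpcbrik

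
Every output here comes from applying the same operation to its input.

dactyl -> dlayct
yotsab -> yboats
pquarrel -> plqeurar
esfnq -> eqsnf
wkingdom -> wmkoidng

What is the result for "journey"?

jyoeunr

Each output is the input with this applied: take characters alternately from the front and the back (1st, last, 2nd, 2nd-last, ...).
So "journey" becomes "jyoeunr".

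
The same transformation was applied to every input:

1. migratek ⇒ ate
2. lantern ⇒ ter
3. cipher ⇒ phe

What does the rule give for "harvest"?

Looking at the pairs, the operation is to move the last character to the front, then keep only the last 3 characters.
On "harvest": the first step gives "tharves", and the second then gives "ves".

ves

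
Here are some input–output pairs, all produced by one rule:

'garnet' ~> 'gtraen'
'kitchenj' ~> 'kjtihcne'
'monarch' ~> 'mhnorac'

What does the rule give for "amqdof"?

afqmod

The pattern: move the last character to the front, then swap each adjacent pair of characters (1↔2, 3↔4, ...).
So "amqdof" becomes "afqmod".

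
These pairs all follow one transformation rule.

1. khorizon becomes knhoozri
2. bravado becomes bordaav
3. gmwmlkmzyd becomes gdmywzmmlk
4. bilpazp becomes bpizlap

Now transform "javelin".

Each output is the input with this applied: take characters alternately from the front and the back (1st, last, 2nd, 2nd-last, ...).
So "javelin" becomes "jnaivle".

jnaivle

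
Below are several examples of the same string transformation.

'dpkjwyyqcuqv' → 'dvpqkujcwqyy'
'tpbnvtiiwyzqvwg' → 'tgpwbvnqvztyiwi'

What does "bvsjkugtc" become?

The rule is to take characters alternately from the front and the back (1st, last, 2nd, 2nd-last, ...).
So "bvsjkugtc" becomes "bcvtsgjuk".

bcvtsgjuk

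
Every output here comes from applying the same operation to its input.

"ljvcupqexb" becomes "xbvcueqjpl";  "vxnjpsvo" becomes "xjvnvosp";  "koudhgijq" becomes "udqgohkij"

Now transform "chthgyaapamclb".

yatapamblchchg

Each output is the input with this applied: sort the characters into reverse alphabetical order, then take characters alternately from the front and the back (1st, last, 2nd, 2nd-last, ...).
For "chthgyaapamclb", step one produces "ytpmlhhgccbaaa"; step two turns that into "yatapamblchchg".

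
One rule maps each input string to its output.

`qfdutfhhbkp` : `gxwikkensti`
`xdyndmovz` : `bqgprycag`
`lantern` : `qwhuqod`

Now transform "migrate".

judwhpl

Looking at the pairs, the operation is to move the first 2 characters to the end (rotate left by 2), then shift every letter 3 places forward in the alphabet (wrapping around).
So "migrate" becomes "judwhpl".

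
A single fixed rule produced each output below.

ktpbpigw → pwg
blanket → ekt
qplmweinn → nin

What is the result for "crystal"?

atl

In each case the input is transformed by: swap each adjacent pair of characters (1↔2, 3↔4, ...), then keep only the last 3 characters.
On "crystal": the first step gives "rcsyatl", and the second then gives "atl".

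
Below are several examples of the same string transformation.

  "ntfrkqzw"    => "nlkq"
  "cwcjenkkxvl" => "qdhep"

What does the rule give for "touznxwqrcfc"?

itrkww

The transformation: keep every other character starting from the second (positions 2nd, 4th, 6th, ...), then shift every letter 6 places backward in the alphabet (wrapping around).
Applying both steps to "touznxwqrcfc": "ozxqcc", then "itrkww".
(Check on "cwcjenkkxvl": → "wjnkv" → "qdhep" ✓)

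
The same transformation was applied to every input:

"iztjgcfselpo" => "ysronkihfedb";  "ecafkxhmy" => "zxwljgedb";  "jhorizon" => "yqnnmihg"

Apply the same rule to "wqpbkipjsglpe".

vrpoookjihfda

Each output is the input with this applied: shift every letter 1 place backward in the alphabet (wrapping around), then sort the characters into reverse alphabetical order.
Applying both steps to "wqpbkipjsglpe": "vpoajhoirfkod", then "vrpoookjihfda".
(Check on "jhorizon": → "ignqhynm" → "yqnnmihg" ✓)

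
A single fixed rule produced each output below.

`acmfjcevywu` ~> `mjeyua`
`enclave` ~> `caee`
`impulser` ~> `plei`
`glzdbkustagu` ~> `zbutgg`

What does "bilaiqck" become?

The pattern: keep every other character starting from the first (positions 1st, 3rd, 5th, ...), then move the first character to the end.
Starting from "bilaiqck": after the first operation, "blic"; after the second, "licb".

licb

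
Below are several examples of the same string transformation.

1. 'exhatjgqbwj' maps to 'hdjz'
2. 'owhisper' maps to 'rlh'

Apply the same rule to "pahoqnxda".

Looking at the pairs, the operation is to keep one character in every 3, starting at position 1 (positions 1st, 4th, 7th, ...), then shift every letter 3 places forward in the alphabet (wrapping around).
Starting from "pahoqnxda": after the first operation, "pox"; after the second, "sra".

sra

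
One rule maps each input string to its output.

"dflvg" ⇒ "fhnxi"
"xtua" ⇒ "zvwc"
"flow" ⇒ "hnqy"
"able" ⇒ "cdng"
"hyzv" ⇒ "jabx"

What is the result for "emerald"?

Rule — shift every letter 2 places forward in the alphabet (wrapping around).
On "emerald" that produces "gogtcnf".

gogtcnf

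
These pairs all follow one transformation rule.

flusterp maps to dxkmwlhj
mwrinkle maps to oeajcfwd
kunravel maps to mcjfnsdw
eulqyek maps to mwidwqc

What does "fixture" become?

axlpjmw

The rule is to swap each adjacent pair of characters (1↔2, 3↔4, ...), then shift every letter 8 places backward in the alphabet (wrapping around).
Applying that to "fixture" gives "axlpjmw".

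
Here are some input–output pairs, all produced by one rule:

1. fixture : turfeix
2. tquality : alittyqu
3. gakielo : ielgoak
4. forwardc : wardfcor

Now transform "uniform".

The pattern: swap the first and last characters, then move the first 3 characters to the end (rotate left by 3).
On "uniform": the first step gives "mniforu", and the second then gives "forumni".

forumni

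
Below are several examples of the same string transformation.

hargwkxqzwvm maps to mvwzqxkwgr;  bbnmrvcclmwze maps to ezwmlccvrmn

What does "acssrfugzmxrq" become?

qrxmzgufrss

Each output is the input with this applied: reverse the string, then delete the last 2 characters.
On "acssrfugzmxrq" that produces "qrxmzgufrss".
(Check on "hargwkxqzwvm": → "mvwzqxkwgrah" → "mvwzqxkwgr" ✓)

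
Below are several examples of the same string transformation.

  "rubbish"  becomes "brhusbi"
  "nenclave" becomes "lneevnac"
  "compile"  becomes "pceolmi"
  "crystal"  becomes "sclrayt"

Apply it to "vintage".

The transformation: take characters alternately from the front and the back (1st, last, 2nd, 2nd-last, ...), then move the last character to the front.
Starting from "vintage": after the first operation, "veignat"; after the second, "tveigna".

tveigna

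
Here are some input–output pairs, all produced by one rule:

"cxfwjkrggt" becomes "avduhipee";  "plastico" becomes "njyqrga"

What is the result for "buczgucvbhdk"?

The transformation: delete the last character, then shift every letter 2 places backward in the alphabet (wrapping around).
On "buczgucvbhdk": the first step gives "buczgucvbhd", and the second then gives "zsaxesatzfb".

zsaxesatzfb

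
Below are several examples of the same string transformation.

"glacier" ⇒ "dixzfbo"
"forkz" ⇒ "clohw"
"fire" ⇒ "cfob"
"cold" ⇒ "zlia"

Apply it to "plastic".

Rule — shift every letter 3 places backward in the alphabet (wrapping around).
On "plastic" that produces "mixpqfz".

mixpqfz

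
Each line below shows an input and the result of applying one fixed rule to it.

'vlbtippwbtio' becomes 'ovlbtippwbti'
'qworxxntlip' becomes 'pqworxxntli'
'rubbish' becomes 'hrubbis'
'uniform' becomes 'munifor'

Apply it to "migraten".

Each output is the input with this applied: move the last character to the front.
Doing the same to "migraten": "nmigrate".

nmigrate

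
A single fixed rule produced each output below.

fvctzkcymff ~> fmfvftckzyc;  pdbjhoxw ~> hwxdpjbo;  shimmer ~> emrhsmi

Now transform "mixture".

rueimtx

Rule — swap each adjacent pair of characters (1↔2, 3↔4, ...), then move the last 3 characters to the front (rotate right by 3).
"mixture" → "imtxrue" → "rueimtx".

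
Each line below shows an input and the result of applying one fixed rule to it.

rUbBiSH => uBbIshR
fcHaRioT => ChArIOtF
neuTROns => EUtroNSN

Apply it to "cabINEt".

The rule is to move the first character to the end, then flip the case of every letter.
On "cabINEt": the first step gives "abINEtc", and the second then gives "ABineTC".
(Check on "rUbBiSH": → "UbBiSHr" → "uBbIshR" ✓)

ABineTC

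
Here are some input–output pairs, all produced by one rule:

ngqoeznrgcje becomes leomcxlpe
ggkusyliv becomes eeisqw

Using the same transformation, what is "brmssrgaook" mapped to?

In each case the input is transformed by: delete the last 3 characters, then shift every letter 2 places backward in the alphabet (wrapping around).
Applying that to "brmssrgaook" gives "zpkqqpey".

zpkqqpey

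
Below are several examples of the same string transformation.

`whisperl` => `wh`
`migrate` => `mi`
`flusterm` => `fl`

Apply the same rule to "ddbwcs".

dd

The transformation: keep only the first 2 characters.
On "ddbwcs" that produces "dd".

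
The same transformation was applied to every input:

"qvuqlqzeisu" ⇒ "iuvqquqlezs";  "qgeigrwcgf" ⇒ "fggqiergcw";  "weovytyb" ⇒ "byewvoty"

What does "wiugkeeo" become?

The pattern: swap each adjacent pair of characters (1↔2, 3↔4, ...), then move the last 2 characters to the front (rotate right by 2).
On "wiugkeeo": the first step gives "iwguekoe", and the second then gives "oeiwguek".

oeiwguek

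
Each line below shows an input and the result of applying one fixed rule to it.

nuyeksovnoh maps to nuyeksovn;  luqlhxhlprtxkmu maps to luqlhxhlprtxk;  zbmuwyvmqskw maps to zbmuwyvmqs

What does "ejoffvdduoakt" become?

Rule — delete the last 2 characters.
On "ejoffvdduoakt" that produces "ejoffvdduoa".

ejoffvdduoa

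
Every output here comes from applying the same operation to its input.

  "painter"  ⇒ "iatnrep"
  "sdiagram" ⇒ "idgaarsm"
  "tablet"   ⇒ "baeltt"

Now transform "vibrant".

biartnv

What's happening: move the first character to the end, then swap each adjacent pair of characters (1↔2, 3↔4, ...).
On "vibrant": the first step gives "ibrantv", and the second then gives "biartnv".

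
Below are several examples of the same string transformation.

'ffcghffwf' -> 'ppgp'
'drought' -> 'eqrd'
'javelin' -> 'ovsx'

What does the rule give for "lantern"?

dobx

Looking at the pairs, the operation is to shift every letter 10 places forward in the alphabet (wrapping around), then keep only the last 4 characters.
Working it through for "lantern": intermediate "vkxdobx", final "dobx".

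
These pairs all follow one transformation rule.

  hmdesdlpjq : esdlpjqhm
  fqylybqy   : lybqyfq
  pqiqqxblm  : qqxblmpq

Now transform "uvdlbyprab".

lbyprabuv

Looking at the pairs, the operation is to move the first 2 characters to the end (rotate left by 2), then delete the first character.
Starting from "uvdlbyprab": after the first operation, "dlbyprabuv"; after the second, "lbyprabuv".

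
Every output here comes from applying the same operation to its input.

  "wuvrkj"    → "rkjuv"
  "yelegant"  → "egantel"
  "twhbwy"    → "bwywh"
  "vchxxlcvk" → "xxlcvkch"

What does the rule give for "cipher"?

herip

The transformation: delete the first character, then move the first 2 characters to the end (rotate left by 2).
Starting from "cipher": after the first operation, "ipher"; after the second, "herip".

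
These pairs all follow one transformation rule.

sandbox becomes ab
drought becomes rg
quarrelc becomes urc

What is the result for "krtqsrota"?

rst

Looking at the pairs, the operation is to keep one character in every 3, starting at position 2 (positions 2nd, 5th, 8th, ...).
So "krtqsrota" becomes "rst".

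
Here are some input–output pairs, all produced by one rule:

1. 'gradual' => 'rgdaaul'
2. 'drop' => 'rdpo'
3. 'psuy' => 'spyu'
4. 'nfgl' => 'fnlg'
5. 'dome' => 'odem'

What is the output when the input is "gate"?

The pattern: swap each adjacent pair of characters (1↔2, 3↔4, ...).
So "gate" becomes "aget".

aget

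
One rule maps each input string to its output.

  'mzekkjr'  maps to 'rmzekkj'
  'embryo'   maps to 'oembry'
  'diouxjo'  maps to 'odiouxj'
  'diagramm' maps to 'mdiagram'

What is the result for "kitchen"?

The pattern: move the last character to the front.
"kitchen" → "nkitche".

nkitche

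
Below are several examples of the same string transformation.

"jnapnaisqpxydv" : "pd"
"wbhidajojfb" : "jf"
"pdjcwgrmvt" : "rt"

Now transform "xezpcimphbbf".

Rule — keep one character in every 3, starting at position 1 (positions 1st, 4th, 7th, ...), then keep only the last 2 characters.
On "xezpcimphbbf": the first step gives "xpmb", and the second then gives "mb".
(Check on "pdjcwgrmvt": → "pcrt" → "rt" ✓)

mb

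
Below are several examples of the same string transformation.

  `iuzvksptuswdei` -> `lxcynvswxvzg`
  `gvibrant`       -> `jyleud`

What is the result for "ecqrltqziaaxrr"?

hftuowtcldda

What's happening: delete the last 2 characters, then shift every letter 3 places forward in the alphabet (wrapping around).
So "ecqrltqziaaxrr" becomes "hftuowtcldda".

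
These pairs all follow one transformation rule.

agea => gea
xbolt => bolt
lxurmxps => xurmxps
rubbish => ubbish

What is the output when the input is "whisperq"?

hisperq

Rule — delete the first character.
So "whisperq" becomes "hisperq".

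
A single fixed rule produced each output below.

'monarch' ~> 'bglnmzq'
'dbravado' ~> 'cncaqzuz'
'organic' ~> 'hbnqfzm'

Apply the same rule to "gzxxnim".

hlfywwm

What's happening: move the last 2 characters to the front (rotate right by 2), then shift every letter 1 place backward in the alphabet (wrapping around).
Working it through for "gzxxnim": intermediate "imgzxxn", final "hlfywwm".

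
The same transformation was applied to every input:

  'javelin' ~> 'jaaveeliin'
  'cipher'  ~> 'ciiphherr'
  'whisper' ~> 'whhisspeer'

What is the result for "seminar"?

seemiinaar

In each case the input is transformed by: repeat every character 3 times, then keep every other character starting from the second (positions 2nd, 4th, 6th, ...).
On "seminar": the first step gives "ssseeemmmiiinnnaaarrr", and the second then gives "seemiinaar".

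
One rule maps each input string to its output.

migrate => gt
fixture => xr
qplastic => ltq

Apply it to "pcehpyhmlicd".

Looking at the pairs, the operation is to move the first character to the end, then keep one character in every 3, starting at position 2 (positions 2nd, 5th, 8th, ...).
Doing the same to "pcehpyhmlicd": "eyld".

eyld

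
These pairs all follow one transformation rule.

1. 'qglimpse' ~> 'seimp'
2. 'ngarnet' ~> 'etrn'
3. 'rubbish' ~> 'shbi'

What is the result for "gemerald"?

ldera

Rule — delete the first 3 characters, then move the last 2 characters to the front (rotate right by 2).
Doing the same to "gemerald": "ldera".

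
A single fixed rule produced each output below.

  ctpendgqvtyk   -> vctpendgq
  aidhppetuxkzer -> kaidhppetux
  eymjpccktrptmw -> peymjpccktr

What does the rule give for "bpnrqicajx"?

cbpnrqi

The transformation: delete the last 3 characters, then move the last character to the front.
"bpnrqicajx" → "bpnrqic" → "cbpnrqi".
(Check on "eymjpccktrptmw": → "eymjpccktrp" → "peymjpccktr" ✓)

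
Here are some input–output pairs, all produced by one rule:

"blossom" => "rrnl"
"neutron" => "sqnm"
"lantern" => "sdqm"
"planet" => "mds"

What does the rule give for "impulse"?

Rule — shift every letter 1 place backward in the alphabet (wrapping around), then delete the first 3 characters.
Working it through for "impulse": intermediate "hlotkrd", final "tkrd".

tkrd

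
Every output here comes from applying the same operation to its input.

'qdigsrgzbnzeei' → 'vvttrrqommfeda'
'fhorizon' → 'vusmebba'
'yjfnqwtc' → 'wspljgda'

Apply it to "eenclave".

yrrrpnia

Each output is the input with this applied: shift every letter 13 places forward in the alphabet (wrapping around) — i.e. ROT13, then sort the characters into reverse alphabetical order.
Working it through for "eenclave": intermediate "rrapynir", final "yrrrpnia".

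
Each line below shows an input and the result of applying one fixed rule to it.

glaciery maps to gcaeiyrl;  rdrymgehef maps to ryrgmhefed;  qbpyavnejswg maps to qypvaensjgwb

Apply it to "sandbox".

What's happening: swap each adjacent pair of characters (1↔2, 3↔4, ...), then move the first character to the end.
"sandbox" → "asdnobx" → "sdnobxa".

sdnobxa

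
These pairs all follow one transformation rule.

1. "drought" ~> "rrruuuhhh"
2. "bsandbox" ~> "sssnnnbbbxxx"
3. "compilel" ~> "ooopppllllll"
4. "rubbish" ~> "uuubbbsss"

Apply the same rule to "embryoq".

mmmrrrooo

The transformation: keep every other character starting from the second (positions 2nd, 4th, 6th, ...), then repeat every character 3 times.
For "embryoq", step one produces "mro"; step two turns that into "mmmrrrooo".
(Check on "rubbish": → "ubs" → "uuubbbsss" ✓)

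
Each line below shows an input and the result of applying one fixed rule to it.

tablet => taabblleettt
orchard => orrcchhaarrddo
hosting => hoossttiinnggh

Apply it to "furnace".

Looking at the pairs, the operation is to double every character, then move the first character to the end.
Working it through for "furnace": intermediate "ffuurrnnaaccee", final "fuurrnnaacceef".

fuurrnnaacceef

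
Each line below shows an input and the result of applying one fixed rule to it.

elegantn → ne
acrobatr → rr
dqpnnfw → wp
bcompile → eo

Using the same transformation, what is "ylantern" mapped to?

na

Each output is the input with this applied: move the last 3 characters to the front (rotate right by 3), then keep one character in every 3, starting at position 3 (positions 3rd, 6th, 9th, ...).
Working it through for "ylantern": intermediate "ernylant", final "na".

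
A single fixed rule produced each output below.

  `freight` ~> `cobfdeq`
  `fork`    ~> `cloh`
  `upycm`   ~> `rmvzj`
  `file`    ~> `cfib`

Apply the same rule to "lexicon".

The pattern: shift every letter 3 places backward in the alphabet (wrapping around).
Applying that to "lexicon" gives "ibufzlk".

ibufzlk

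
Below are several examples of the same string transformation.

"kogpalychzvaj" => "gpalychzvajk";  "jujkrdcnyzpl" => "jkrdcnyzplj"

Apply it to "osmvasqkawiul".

The rule is to move the first character to the end, then delete the first character.
For "osmvasqkawiul", step one produces "smvasqkawiulo"; step two turns that into "mvasqkawiulo".

mvasqkawiulo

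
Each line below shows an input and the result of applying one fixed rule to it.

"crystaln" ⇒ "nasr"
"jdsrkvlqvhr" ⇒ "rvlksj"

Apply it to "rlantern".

nenl

Rule — reverse the string, then keep every other character starting from the first (positions 1st, 3rd, 5th, ...).
Starting from "rlantern": after the first operation, "nretnalr"; after the second, "nenl".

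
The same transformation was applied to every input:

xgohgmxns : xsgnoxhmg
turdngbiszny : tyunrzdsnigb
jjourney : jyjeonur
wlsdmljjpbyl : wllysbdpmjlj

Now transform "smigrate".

semtiagr

In each case the input is transformed by: take characters alternately from the front and the back (1st, last, 2nd, 2nd-last, ...).
For "smigrate" the result is "semtiagr".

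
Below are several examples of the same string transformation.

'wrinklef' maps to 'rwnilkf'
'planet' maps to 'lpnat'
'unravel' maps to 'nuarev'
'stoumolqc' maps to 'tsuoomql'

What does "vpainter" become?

Looking at the pairs, the operation is to swap each adjacent pair of characters (1↔2, 3↔4, ...), then delete the last character.
On "vpainter": the first step gives "pviatnre", and the second then gives "pviatnr".

pviatnr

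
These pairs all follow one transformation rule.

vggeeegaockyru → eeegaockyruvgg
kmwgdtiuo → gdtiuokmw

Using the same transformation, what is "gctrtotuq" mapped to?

rtotuqgct

What's happening: move the first 3 characters to the end (rotate left by 3).
For "gctrtotuq" the result is "rtotuqgct".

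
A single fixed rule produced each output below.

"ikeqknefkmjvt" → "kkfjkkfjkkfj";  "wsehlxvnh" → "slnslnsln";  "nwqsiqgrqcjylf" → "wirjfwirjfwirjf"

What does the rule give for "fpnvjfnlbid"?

The rule is to keep one character in every 3, starting at position 2 (positions 2nd, 5th, 8th, ...), then write the whole string 3 times in a row.
So "fpnvjfnlbid" becomes "pjldpjldpjld".

pjldpjldpjld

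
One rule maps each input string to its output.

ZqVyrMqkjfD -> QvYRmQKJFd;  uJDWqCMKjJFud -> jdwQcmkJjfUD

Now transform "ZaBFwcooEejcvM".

Looking at the pairs, the operation is to flip the case of every letter, then delete the first character.
Working it through for "ZaBFwcooEejcvM": intermediate "zAbfWCOOeEJCVm", final "AbfWCOOeEJCVm".

AbfWCOOeEJCVm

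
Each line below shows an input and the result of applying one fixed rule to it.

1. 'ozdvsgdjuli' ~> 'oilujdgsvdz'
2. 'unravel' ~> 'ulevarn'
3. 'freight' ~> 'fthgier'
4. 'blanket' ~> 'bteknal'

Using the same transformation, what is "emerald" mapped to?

edlarem

In each case the input is transformed by: move the first character to the end, then reverse the string.
Applying both steps to "emerald": "meralde", then "edlarem".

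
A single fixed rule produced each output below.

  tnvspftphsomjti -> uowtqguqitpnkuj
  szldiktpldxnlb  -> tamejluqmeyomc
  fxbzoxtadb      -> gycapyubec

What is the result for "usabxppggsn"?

Rule — shift every letter 1 place forward in the alphabet (wrapping around).
On "usabxppggsn" that produces "vtbcyqqhhto".

vtbcyqqhhto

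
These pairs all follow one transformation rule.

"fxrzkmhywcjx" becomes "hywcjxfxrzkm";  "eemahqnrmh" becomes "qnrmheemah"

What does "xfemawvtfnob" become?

Each output is the input with this applied: swap the front and back halves of the string.
"xfemawvtfnob" → "vtfnobxfemaw".

vtfnobxfemaw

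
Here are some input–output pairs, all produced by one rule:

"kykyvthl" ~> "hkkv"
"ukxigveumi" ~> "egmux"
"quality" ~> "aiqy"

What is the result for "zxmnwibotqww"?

bmtwwz

The transformation: keep every other character starting from the first (positions 1st, 3rd, 5th, ...), then sort the characters into alphabetical order.
"zxmnwibotqww" → "zmwbtw" → "bmtwwz".
(Check on "quality": → "qaiy" → "aiqy" ✓)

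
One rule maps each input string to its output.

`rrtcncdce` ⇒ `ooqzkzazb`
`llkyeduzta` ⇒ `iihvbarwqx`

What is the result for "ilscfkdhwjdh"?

fipzchaetgae

Looking at the pairs, the operation is to shift every letter 3 places backward in the alphabet (wrapping around).
Doing the same to "ilscfkdhwjdh": "fipzchaetgae".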